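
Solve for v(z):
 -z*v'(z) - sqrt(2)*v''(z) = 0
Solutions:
 v(z) = C1 + C2*erf(2^(1/4)*z/2)


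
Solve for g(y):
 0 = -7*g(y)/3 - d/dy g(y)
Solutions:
 g(y) = C1*exp(-7*y/3)


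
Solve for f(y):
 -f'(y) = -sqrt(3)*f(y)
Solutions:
 f(y) = C1*exp(sqrt(3)*y)


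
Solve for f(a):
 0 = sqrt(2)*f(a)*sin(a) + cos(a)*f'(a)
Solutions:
 f(a) = C1*cos(a)^(sqrt(2))


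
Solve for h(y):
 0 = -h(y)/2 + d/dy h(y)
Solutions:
 h(y) = C1*exp(y/2)


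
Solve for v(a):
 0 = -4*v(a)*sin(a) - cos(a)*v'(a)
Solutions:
 v(a) = C1*cos(a)^4


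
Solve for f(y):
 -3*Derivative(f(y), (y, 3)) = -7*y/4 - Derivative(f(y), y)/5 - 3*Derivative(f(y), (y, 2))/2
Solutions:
 f(y) = C1 + C2*exp(y*(15 - sqrt(465))/60) + C3*exp(y*(15 + sqrt(465))/60) - 35*y^2/8 + 525*y/8


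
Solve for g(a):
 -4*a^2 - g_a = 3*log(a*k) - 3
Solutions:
 g(a) = C1 - 4*a^3/3 - 3*a*log(a*k) + 6*a


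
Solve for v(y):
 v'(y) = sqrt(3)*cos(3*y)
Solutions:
 v(y) = C1 + sqrt(3)*sin(3*y)/3


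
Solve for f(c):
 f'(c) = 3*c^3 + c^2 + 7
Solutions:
 f(c) = C1 + 3*c^4/4 + c^3/3 + 7*c


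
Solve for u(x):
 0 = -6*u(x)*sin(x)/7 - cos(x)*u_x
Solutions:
 u(x) = C1*cos(x)^(6/7)


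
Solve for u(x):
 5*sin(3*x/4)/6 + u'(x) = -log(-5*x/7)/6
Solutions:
 u(x) = C1 - x*log(-x)/6 - x*log(5)/6 + x/6 + x*log(7)/6 + 10*cos(3*x/4)/9


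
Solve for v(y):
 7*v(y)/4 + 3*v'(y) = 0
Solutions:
 v(y) = C1*exp(-7*y/12)


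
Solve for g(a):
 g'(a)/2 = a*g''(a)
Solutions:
 g(a) = C1 + C2*a^(3/2)


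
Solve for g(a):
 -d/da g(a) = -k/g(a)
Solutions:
 g(a) = -sqrt(C1 + 2*a*k)
 g(a) = sqrt(C1 + 2*a*k)


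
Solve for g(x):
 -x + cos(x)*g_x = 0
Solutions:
 g(x) = C1 + Integral(x/cos(x), x)


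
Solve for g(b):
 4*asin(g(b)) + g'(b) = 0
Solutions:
 Integral(1/asin(_y), (_y, g(b))) = C1 - 4*b


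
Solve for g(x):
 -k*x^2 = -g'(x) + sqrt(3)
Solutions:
 g(x) = C1 + k*x^3/3 + sqrt(3)*x


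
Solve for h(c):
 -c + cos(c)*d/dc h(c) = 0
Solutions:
 h(c) = C1 + Integral(c/cos(c), c)


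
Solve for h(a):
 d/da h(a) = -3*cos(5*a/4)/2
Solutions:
 h(a) = C1 - 6*sin(5*a/4)/5


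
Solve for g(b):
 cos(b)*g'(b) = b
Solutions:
 g(b) = C1 + Integral(b/cos(b), b)


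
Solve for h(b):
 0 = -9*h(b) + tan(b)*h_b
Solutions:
 h(b) = C1*sin(b)^9


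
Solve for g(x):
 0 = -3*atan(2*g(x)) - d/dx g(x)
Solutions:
 Integral(1/atan(2*_y), (_y, g(x))) = C1 - 3*x


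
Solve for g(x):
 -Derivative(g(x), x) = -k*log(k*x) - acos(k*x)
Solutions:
 g(x) = C1 + k*x*(log(k*x) - 1) + Piecewise((x*acos(k*x) - sqrt(-k^2*x^2 + 1)/k, Ne(k, 0)), (pi*x/2, True))


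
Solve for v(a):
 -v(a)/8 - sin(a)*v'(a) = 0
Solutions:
 v(a) = C1*(cos(a) + 1)^(1/16)/(cos(a) - 1)^(1/16)


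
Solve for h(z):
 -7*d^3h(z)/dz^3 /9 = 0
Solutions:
 h(z) = C1 + C2*z + C3*z^2


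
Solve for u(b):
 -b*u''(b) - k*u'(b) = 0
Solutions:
 u(b) = C1 + b^(1 - re(k))*(C2*sin(log(b)*Abs(im(k))) + C3*cos(log(b)*im(k)))


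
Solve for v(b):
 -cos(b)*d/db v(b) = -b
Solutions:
 v(b) = C1 + Integral(b/cos(b), b)


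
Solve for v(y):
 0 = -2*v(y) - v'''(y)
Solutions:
 v(y) = C3*exp(-2^(1/3)*y) + (C1*sin(2^(1/3)*sqrt(3)*y/2) + C2*cos(2^(1/3)*sqrt(3)*y/2))*exp(2^(1/3)*y/2)


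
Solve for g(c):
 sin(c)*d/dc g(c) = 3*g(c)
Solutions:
 g(c) = C1*(cos(c) - 1)^(3/2)/(cos(c) + 1)^(3/2)


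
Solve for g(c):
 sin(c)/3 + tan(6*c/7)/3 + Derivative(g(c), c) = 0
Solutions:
 g(c) = C1 + 7*log(cos(6*c/7))/18 + cos(c)/3


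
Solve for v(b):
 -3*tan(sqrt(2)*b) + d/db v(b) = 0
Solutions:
 v(b) = C1 - 3*sqrt(2)*log(cos(sqrt(2)*b))/2


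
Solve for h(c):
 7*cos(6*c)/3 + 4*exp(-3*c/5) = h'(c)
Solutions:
 h(c) = C1 + 7*sin(6*c)/18 - 20*exp(-3*c/5)/3


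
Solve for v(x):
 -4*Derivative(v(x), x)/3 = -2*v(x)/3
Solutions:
 v(x) = C1*exp(x/2)


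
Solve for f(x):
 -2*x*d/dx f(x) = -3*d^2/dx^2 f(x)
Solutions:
 f(x) = C1 + C2*erfi(sqrt(3)*x/3)


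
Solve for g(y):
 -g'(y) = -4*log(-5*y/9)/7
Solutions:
 g(y) = C1 + 4*y*log(-y)/7 + 4*y*(-2*log(3) - 1 + log(5))/7


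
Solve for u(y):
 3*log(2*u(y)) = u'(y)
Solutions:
 -Integral(1/(log(_y) + log(2)), (_y, u(y)))/3 = C1 - y


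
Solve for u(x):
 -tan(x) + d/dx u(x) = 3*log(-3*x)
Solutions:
 u(x) = C1 + 3*x*log(-x) - 3*x + 3*x*log(3) - log(cos(x))


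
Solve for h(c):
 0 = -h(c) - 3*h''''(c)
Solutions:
 h(c) = (C1*sin(sqrt(2)*3^(3/4)*c/6) + C2*cos(sqrt(2)*3^(3/4)*c/6))*exp(-sqrt(2)*3^(3/4)*c/6) + (C3*sin(sqrt(2)*3^(3/4)*c/6) + C4*cos(sqrt(2)*3^(3/4)*c/6))*exp(sqrt(2)*3^(3/4)*c/6)


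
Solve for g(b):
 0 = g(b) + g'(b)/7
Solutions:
 g(b) = C1*exp(-7*b)


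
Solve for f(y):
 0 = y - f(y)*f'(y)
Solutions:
 f(y) = -sqrt(C1 + y^2)
 f(y) = sqrt(C1 + y^2)


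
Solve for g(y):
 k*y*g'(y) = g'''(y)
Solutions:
 g(y) = C1 + Integral(C2*airyai(k^(1/3)*y) + C3*airybi(k^(1/3)*y), y)


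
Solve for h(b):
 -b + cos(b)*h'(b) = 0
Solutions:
 h(b) = C1 + Integral(b/cos(b), b)


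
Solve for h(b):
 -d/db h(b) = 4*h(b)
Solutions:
 h(b) = C1*exp(-4*b)


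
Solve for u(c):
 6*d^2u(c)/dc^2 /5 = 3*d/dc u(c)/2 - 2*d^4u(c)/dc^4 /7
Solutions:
 u(c) = C1 + C2*exp(35^(1/3)*c*(-(75 + 11*sqrt(65))^(1/3) + 4*35^(1/3)/(75 + 11*sqrt(65))^(1/3))/20)*sin(sqrt(3)*35^(1/3)*c*(4*35^(1/3)/(75 + 11*sqrt(65))^(1/3) + (75 + 11*sqrt(65))^(1/3))/20) + C3*exp(35^(1/3)*c*(-(75 + 11*sqrt(65))^(1/3) + 4*35^(1/3)/(75 + 11*sqrt(65))^(1/3))/20)*cos(sqrt(3)*35^(1/3)*c*(4*35^(1/3)/(75 + 11*sqrt(65))^(1/3) + (75 + 11*sqrt(65))^(1/3))/20) + C4*exp(-35^(1/3)*c*(-(75 + 11*sqrt(65))^(1/3) + 4*35^(1/3)/(75 + 11*sqrt(65))^(1/3))/10)


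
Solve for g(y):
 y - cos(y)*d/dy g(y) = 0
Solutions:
 g(y) = C1 + Integral(y/cos(y), y)


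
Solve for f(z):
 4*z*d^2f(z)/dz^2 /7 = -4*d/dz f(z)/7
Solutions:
 f(z) = C1 + C2*log(z)


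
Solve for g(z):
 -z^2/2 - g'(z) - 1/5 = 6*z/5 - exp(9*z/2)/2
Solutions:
 g(z) = C1 - z^3/6 - 3*z^2/5 - z/5 + exp(9*z/2)/9


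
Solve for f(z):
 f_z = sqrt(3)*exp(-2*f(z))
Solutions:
 f(z) = log(-sqrt(C1 + 2*sqrt(3)*z))
 f(z) = log(C1 + 2*sqrt(3)*z)/2


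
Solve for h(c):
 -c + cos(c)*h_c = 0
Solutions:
 h(c) = C1 + Integral(c/cos(c), c)


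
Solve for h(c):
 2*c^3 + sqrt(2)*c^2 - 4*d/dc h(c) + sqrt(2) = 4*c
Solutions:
 h(c) = C1 + c^4/8 + sqrt(2)*c^3/12 - c^2/2 + sqrt(2)*c/4


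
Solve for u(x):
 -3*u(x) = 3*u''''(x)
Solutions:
 u(x) = (C1*sin(sqrt(2)*x/2) + C2*cos(sqrt(2)*x/2))*exp(-sqrt(2)*x/2) + (C3*sin(sqrt(2)*x/2) + C4*cos(sqrt(2)*x/2))*exp(sqrt(2)*x/2)


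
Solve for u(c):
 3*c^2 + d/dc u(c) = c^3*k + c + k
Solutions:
 u(c) = C1 + c^4*k/4 - c^3 + c^2/2 + c*k


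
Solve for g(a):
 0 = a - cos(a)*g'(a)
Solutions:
 g(a) = C1 + Integral(a/cos(a), a)


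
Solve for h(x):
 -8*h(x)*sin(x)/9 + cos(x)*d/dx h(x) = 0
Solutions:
 h(x) = C1/cos(x)^(8/9)


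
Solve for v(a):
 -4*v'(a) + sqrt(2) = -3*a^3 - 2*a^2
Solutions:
 v(a) = C1 + 3*a^4/16 + a^3/6 + sqrt(2)*a/4


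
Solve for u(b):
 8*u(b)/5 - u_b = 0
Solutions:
 u(b) = C1*exp(8*b/5)


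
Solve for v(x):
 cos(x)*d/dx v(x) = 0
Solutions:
 v(x) = C1


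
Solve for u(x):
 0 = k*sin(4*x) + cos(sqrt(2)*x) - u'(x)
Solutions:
 u(x) = C1 - k*cos(4*x)/4 + sqrt(2)*sin(sqrt(2)*x)/2


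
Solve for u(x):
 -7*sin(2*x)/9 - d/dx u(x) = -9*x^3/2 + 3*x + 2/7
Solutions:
 u(x) = C1 + 9*x^4/8 - 3*x^2/2 - 2*x/7 + 7*cos(2*x)/18


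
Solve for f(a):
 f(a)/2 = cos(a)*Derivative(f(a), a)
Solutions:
 f(a) = C1*(sin(a) + 1)^(1/4)/(sin(a) - 1)^(1/4)


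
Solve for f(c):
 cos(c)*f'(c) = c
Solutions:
 f(c) = C1 + Integral(c/cos(c), c)


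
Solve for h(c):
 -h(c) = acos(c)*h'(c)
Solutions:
 h(c) = C1*exp(-Integral(1/acos(c), c))


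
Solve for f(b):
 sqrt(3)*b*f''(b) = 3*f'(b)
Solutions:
 f(b) = C1 + C2*b^(1 + sqrt(3))


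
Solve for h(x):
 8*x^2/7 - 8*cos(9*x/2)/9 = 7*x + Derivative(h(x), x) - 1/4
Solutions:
 h(x) = C1 + 8*x^3/21 - 7*x^2/2 + x/4 - 16*sin(9*x/2)/81


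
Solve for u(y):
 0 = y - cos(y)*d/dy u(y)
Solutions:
 u(y) = C1 + Integral(y/cos(y), y)


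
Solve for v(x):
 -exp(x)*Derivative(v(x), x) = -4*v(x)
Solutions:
 v(x) = C1*exp(-4*exp(-x))


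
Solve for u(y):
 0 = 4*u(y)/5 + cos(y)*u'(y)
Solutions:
 u(y) = C1*(sin(y) - 1)^(2/5)/(sin(y) + 1)^(2/5)


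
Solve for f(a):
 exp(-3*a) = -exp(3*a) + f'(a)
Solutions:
 f(a) = C1 + 2*sinh(3*a)/3


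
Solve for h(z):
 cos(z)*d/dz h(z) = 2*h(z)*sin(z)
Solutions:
 h(z) = C1/cos(z)^2


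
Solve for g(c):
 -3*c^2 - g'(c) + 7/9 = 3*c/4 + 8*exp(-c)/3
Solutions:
 g(c) = C1 - c^3 - 3*c^2/8 + 7*c/9 + 8*exp(-c)/3


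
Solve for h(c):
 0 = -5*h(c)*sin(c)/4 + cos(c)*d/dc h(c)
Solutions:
 h(c) = C1/cos(c)^(5/4)


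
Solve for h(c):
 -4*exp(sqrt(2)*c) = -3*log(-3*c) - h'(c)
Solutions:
 h(c) = C1 - 3*c*log(-c) + 3*c*(1 - log(3)) + 2*sqrt(2)*exp(sqrt(2)*c)


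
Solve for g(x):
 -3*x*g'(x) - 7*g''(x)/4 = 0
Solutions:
 g(x) = C1 + C2*erf(sqrt(42)*x/7)


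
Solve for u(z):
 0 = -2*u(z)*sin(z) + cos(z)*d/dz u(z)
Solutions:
 u(z) = C1/cos(z)^2


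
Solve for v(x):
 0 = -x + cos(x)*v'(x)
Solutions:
 v(x) = C1 + Integral(x/cos(x), x)


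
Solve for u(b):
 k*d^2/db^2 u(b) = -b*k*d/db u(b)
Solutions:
 u(b) = C1 + C2*erf(sqrt(2)*b/2)


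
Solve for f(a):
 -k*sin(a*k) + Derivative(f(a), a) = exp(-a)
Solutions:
 f(a) = C1 - cos(a*k) - exp(-a)


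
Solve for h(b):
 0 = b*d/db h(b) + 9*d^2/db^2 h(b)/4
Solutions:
 h(b) = C1 + C2*erf(sqrt(2)*b/3)


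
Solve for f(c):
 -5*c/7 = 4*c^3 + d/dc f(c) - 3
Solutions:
 f(c) = C1 - c^4 - 5*c^2/14 + 3*c


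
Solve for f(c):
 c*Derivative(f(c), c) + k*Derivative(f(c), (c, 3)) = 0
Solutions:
 f(c) = C1 + Integral(C2*airyai(c*(-1/k)^(1/3)) + C3*airybi(c*(-1/k)^(1/3)), c)


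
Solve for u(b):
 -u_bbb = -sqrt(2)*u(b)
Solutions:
 u(b) = C3*exp(2^(1/6)*b) + (C1*sin(2^(1/6)*sqrt(3)*b/2) + C2*cos(2^(1/6)*sqrt(3)*b/2))*exp(-2^(1/6)*b/2)


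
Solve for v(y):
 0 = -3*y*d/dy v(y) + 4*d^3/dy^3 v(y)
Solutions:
 v(y) = C1 + Integral(C2*airyai(6^(1/3)*y/2) + C3*airybi(6^(1/3)*y/2), y)


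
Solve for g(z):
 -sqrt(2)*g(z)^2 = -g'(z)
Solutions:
 g(z) = -1/(C1 + sqrt(2)*z)


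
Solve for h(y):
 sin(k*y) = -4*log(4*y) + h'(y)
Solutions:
 h(y) = C1 + 4*y*log(y) - 4*y + 8*y*log(2) + Piecewise((-cos(k*y)/k, Ne(k, 0)), (0, True))


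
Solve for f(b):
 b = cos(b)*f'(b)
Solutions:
 f(b) = C1 + Integral(b/cos(b), b)


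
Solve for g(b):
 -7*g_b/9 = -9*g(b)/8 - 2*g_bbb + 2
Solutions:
 g(b) = C1*exp(6^(1/3)*b*(28*6^(1/3)/(sqrt(4651257) + 2187)^(1/3) + (sqrt(4651257) + 2187)^(1/3))/72)*sin(2^(1/3)*3^(1/6)*b*(-3^(2/3)*(sqrt(4651257) + 2187)^(1/3) + 84*2^(1/3)/(sqrt(4651257) + 2187)^(1/3))/72) + C2*exp(6^(1/3)*b*(28*6^(1/3)/(sqrt(4651257) + 2187)^(1/3) + (sqrt(4651257) + 2187)^(1/3))/72)*cos(2^(1/3)*3^(1/6)*b*(-3^(2/3)*(sqrt(4651257) + 2187)^(1/3) + 84*2^(1/3)/(sqrt(4651257) + 2187)^(1/3))/72) + C3*exp(-6^(1/3)*b*(28*6^(1/3)/(sqrt(4651257) + 2187)^(1/3) + (sqrt(4651257) + 2187)^(1/3))/36) + 16/9


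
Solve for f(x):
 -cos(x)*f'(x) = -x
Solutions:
 f(x) = C1 + Integral(x/cos(x), x)


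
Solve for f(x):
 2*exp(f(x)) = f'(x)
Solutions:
 f(x) = log(-1/(C1 + 2*x))


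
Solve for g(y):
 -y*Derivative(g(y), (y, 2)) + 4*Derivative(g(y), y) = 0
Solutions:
 g(y) = C1 + C2*y^5


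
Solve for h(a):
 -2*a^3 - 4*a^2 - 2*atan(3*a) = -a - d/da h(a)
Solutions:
 h(a) = C1 + a^4/2 + 4*a^3/3 - a^2/2 + 2*a*atan(3*a) - log(9*a^2 + 1)/3


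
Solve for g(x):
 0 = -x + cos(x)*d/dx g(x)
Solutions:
 g(x) = C1 + Integral(x/cos(x), x)


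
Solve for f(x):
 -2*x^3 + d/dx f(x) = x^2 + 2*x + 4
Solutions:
 f(x) = C1 + x^4/2 + x^3/3 + x^2 + 4*x


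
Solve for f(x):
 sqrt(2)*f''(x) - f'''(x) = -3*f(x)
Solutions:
 f(x) = C1*exp(x*(-2^(2/3)*(4*sqrt(2) + 81 + sqrt(-32 + (4*sqrt(2) + 81)^2))^(1/3) - 4*2^(1/3)/(4*sqrt(2) + 81 + sqrt(-32 + (4*sqrt(2) + 81)^2))^(1/3) + 4*sqrt(2))/12)*sin(2^(1/3)*sqrt(3)*x*(-2^(1/3)*(4*sqrt(2) + 81 + sqrt(-32 + 729*(-3 - 4*sqrt(2)/27)^2))^(1/3) + 4/(4*sqrt(2) + 81 + sqrt(-32 + 729*(-3 - 4*sqrt(2)/27)^2))^(1/3))/12) + C2*exp(x*(-2^(2/3)*(4*sqrt(2) + 81 + sqrt(-32 + (4*sqrt(2) + 81)^2))^(1/3) - 4*2^(1/3)/(4*sqrt(2) + 81 + sqrt(-32 + (4*sqrt(2) + 81)^2))^(1/3) + 4*sqrt(2))/12)*cos(2^(1/3)*sqrt(3)*x*(-2^(1/3)*(4*sqrt(2) + 81 + sqrt(-32 + 729*(-3 - 4*sqrt(2)/27)^2))^(1/3) + 4/(4*sqrt(2) + 81 + sqrt(-32 + 729*(-3 - 4*sqrt(2)/27)^2))^(1/3))/12) + C3*exp(x*(4*2^(1/3)/(4*sqrt(2) + 81 + sqrt(-32 + (4*sqrt(2) + 81)^2))^(1/3) + 2*sqrt(2) + 2^(2/3)*(4*sqrt(2) + 81 + sqrt(-32 + (4*sqrt(2) + 81)^2))^(1/3))/6)


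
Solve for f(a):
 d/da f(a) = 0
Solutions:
 f(a) = C1


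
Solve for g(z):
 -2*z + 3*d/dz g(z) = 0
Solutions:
 g(z) = C1 + z^2/3


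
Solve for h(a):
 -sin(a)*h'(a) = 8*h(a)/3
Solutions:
 h(a) = C1*(cos(a) + 1)^(4/3)/(cos(a) - 1)^(4/3)


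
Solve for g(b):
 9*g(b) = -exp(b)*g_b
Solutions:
 g(b) = C1*exp(9*exp(-b))


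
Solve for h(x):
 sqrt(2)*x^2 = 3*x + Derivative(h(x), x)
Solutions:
 h(x) = C1 + sqrt(2)*x^3/3 - 3*x^2/2


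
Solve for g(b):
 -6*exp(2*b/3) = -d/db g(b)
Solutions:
 g(b) = C1 + 9*exp(2*b/3)


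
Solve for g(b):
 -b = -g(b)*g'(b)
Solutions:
 g(b) = -sqrt(C1 + b^2)
 g(b) = sqrt(C1 + b^2)


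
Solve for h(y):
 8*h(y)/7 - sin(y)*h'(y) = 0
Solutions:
 h(y) = C1*(cos(y) - 1)^(4/7)/(cos(y) + 1)^(4/7)


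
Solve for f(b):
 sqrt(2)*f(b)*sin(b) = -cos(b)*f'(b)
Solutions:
 f(b) = C1*cos(b)^(sqrt(2))


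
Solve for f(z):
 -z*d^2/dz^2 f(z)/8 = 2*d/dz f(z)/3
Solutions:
 f(z) = C1 + C2/z^(13/3)


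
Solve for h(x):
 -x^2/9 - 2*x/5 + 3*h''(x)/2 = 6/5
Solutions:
 h(x) = C1 + C2*x + x^4/162 + 2*x^3/45 + 2*x^2/5


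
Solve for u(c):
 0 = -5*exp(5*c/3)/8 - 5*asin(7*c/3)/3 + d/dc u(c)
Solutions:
 u(c) = C1 + 5*c*asin(7*c/3)/3 + 5*sqrt(9 - 49*c^2)/21 + 3*exp(5*c/3)/8


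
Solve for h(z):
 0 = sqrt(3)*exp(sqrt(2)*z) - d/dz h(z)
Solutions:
 h(z) = C1 + sqrt(6)*exp(sqrt(2)*z)/2


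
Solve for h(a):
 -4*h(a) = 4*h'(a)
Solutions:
 h(a) = C1*exp(-a)


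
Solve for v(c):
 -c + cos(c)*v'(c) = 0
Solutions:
 v(c) = C1 + Integral(c/cos(c), c)


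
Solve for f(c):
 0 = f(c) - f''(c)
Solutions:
 f(c) = C1*exp(-c) + C2*exp(c)


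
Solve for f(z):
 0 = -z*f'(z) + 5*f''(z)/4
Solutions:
 f(z) = C1 + C2*erfi(sqrt(10)*z/5)


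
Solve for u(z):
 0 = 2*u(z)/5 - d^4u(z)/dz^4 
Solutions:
 u(z) = C1*exp(-2^(1/4)*5^(3/4)*z/5) + C2*exp(2^(1/4)*5^(3/4)*z/5) + C3*sin(2^(1/4)*5^(3/4)*z/5) + C4*cos(2^(1/4)*5^(3/4)*z/5)


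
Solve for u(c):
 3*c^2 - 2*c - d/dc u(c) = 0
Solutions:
 u(c) = C1 + c^3 - c^2


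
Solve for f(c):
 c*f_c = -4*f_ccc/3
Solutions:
 f(c) = C1 + Integral(C2*airyai(-6^(1/3)*c/2) + C3*airybi(-6^(1/3)*c/2), c)


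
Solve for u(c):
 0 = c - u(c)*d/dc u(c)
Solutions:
 u(c) = -sqrt(C1 + c^2)
 u(c) = sqrt(C1 + c^2)


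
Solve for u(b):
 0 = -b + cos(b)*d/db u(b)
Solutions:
 u(b) = C1 + Integral(b/cos(b), b)


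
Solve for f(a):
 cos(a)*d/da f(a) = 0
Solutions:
 f(a) = C1


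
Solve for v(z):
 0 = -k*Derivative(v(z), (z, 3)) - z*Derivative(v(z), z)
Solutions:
 v(z) = C1 + Integral(C2*airyai(z*(-1/k)^(1/3)) + C3*airybi(z*(-1/k)^(1/3)), z)


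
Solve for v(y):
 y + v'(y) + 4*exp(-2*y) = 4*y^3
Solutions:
 v(y) = C1 + y^4 - y^2/2 + 2*exp(-2*y)


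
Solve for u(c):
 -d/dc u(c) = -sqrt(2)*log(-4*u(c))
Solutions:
 -sqrt(2)*Integral(1/(log(-_y) + 2*log(2)), (_y, u(c)))/2 = C1 - c


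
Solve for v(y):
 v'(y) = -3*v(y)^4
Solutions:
 v(y) = (-3^(2/3) - 3*3^(1/6)*I)*(1/(C1 + 3*y))^(1/3)/6
 v(y) = (-3^(2/3) + 3*3^(1/6)*I)*(1/(C1 + 3*y))^(1/3)/6
 v(y) = (1/(C1 + 9*y))^(1/3)


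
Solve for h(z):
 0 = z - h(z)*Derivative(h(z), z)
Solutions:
 h(z) = -sqrt(C1 + z^2)
 h(z) = sqrt(C1 + z^2)


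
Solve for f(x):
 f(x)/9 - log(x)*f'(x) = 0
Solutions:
 f(x) = C1*exp(li(x)/9)


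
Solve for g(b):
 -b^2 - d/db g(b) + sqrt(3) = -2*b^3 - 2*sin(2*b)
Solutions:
 g(b) = C1 + b^4/2 - b^3/3 + sqrt(3)*b - cos(2*b)


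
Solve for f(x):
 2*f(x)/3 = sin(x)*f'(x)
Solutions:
 f(x) = C1*(cos(x) - 1)^(1/3)/(cos(x) + 1)^(1/3)


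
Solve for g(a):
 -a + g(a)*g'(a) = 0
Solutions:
 g(a) = -sqrt(C1 + a^2)
 g(a) = sqrt(C1 + a^2)


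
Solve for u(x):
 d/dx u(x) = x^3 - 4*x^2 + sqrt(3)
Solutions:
 u(x) = C1 + x^4/4 - 4*x^3/3 + sqrt(3)*x


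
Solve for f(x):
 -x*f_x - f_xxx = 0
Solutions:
 f(x) = C1 + Integral(C2*airyai(-x) + C3*airybi(-x), x)


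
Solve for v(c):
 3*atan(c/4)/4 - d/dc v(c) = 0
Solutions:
 v(c) = C1 + 3*c*atan(c/4)/4 - 3*log(c^2 + 16)/2


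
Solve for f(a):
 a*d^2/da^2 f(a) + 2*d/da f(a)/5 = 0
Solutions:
 f(a) = C1 + C2*a^(3/5)


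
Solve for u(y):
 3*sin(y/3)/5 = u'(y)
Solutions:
 u(y) = C1 - 9*cos(y/3)/5


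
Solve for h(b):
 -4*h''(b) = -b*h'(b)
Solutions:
 h(b) = C1 + C2*erfi(sqrt(2)*b/4)


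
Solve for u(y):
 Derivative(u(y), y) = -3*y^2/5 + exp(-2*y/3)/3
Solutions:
 u(y) = C1 - y^3/5 - exp(-2*y/3)/2


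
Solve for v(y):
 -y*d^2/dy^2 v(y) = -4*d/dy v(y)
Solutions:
 v(y) = C1 + C2*y^5


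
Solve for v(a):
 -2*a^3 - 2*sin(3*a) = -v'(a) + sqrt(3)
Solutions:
 v(a) = C1 + a^4/2 + sqrt(3)*a - 2*cos(3*a)/3


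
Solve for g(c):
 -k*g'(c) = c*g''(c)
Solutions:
 g(c) = C1 + c^(1 - re(k))*(C2*sin(log(c)*Abs(im(k))) + C3*cos(log(c)*im(k)))


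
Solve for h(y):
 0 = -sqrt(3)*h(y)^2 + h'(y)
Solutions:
 h(y) = -1/(C1 + sqrt(3)*y)


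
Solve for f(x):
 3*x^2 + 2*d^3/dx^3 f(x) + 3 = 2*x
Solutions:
 f(x) = C1 + C2*x + C3*x^2 - x^5/40 + x^4/24 - x^3/4


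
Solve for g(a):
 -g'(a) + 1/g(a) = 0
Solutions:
 g(a) = -sqrt(C1 + 2*a)
 g(a) = sqrt(C1 + 2*a)


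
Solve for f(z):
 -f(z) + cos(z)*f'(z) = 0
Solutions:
 f(z) = C1*sqrt(sin(z) + 1)/sqrt(sin(z) - 1)


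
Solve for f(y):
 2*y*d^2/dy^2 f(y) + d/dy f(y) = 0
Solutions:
 f(y) = C1 + C2*sqrt(y)


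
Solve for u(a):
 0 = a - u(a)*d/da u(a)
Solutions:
 u(a) = -sqrt(C1 + a^2)
 u(a) = sqrt(C1 + a^2)


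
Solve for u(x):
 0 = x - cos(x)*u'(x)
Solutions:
 u(x) = C1 + Integral(x/cos(x), x)


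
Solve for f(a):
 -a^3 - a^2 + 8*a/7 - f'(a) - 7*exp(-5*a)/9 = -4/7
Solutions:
 f(a) = C1 - a^4/4 - a^3/3 + 4*a^2/7 + 4*a/7 + 7*exp(-5*a)/45


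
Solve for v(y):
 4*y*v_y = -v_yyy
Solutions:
 v(y) = C1 + Integral(C2*airyai(-2^(2/3)*y) + C3*airybi(-2^(2/3)*y), y)


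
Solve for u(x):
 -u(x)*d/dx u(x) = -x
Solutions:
 u(x) = -sqrt(C1 + x^2)
 u(x) = sqrt(C1 + x^2)


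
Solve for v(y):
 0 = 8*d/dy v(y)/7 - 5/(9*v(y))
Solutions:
 v(y) = -sqrt(C1 + 35*y)/6
 v(y) = sqrt(C1 + 35*y)/6


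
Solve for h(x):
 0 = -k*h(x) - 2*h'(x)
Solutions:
 h(x) = C1*exp(-k*x/2)


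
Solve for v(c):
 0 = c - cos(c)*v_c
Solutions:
 v(c) = C1 + Integral(c/cos(c), c)


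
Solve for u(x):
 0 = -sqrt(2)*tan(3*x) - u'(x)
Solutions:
 u(x) = C1 + sqrt(2)*log(cos(3*x))/3


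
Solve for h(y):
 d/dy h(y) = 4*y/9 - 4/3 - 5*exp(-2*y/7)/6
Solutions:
 h(y) = C1 + 2*y^2/9 - 4*y/3 + 35*exp(-2*y/7)/12


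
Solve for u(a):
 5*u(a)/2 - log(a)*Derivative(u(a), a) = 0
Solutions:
 u(a) = C1*exp(5*li(a)/2)


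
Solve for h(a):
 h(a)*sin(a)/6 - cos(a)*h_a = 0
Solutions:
 h(a) = C1/cos(a)^(1/6)


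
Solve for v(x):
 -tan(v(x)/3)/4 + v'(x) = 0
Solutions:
 v(x) = -3*asin(C1*exp(x/12)) + 3*pi
 v(x) = 3*asin(C1*exp(x/12))


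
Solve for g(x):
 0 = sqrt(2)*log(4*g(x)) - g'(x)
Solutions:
 -sqrt(2)*Integral(1/(log(_y) + 2*log(2)), (_y, g(x)))/2 = C1 - x


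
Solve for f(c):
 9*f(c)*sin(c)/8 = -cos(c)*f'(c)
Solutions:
 f(c) = C1*cos(c)^(9/8)


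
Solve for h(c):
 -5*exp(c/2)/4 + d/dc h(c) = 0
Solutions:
 h(c) = C1 + 5*exp(c/2)/2


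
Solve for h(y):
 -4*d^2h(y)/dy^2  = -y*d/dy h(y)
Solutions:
 h(y) = C1 + C2*erfi(sqrt(2)*y/4)


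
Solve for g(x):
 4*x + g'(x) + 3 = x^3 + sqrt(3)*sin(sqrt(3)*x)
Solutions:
 g(x) = C1 + x^4/4 - 2*x^2 - 3*x - cos(sqrt(3)*x)


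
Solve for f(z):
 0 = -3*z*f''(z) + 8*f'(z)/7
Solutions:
 f(z) = C1 + C2*z^(29/21)


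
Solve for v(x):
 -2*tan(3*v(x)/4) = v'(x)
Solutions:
 v(x) = -4*asin(C1*exp(-3*x/2))/3 + 4*pi/3
 v(x) = 4*asin(C1*exp(-3*x/2))/3


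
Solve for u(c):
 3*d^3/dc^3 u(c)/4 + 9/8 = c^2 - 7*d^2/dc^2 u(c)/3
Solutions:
 u(c) = C1 + C2*c + C3*exp(-28*c/9) + c^4/28 - 9*c^3/196 - 135*c^2/686


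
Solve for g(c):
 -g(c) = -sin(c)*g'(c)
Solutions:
 g(c) = C1*sqrt(cos(c) - 1)/sqrt(cos(c) + 1)


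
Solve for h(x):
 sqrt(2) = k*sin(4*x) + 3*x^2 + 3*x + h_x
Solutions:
 h(x) = C1 + k*cos(4*x)/4 - x^3 - 3*x^2/2 + sqrt(2)*x


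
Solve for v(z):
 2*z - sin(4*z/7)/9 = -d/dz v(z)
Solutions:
 v(z) = C1 - z^2 - 7*cos(4*z/7)/36


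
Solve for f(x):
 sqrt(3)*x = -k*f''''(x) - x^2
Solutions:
 f(x) = C1 + C2*x + C3*x^2 + C4*x^3 - x^6/(360*k) - sqrt(3)*x^5/(120*k)


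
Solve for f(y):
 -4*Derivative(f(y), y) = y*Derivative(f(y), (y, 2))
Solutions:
 f(y) = C1 + C2/y^3


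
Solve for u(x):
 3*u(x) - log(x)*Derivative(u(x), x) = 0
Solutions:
 u(x) = C1*exp(3*li(x))


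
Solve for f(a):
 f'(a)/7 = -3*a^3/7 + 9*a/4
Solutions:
 f(a) = C1 - 3*a^4/4 + 63*a^2/8


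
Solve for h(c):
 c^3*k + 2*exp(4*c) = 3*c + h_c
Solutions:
 h(c) = C1 + c^4*k/4 - 3*c^2/2 + exp(4*c)/2


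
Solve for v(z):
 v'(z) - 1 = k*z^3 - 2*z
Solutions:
 v(z) = C1 + k*z^4/4 - z^2 + z


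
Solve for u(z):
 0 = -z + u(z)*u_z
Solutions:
 u(z) = -sqrt(C1 + z^2)
 u(z) = sqrt(C1 + z^2)


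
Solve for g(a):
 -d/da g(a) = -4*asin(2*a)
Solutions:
 g(a) = C1 + 4*a*asin(2*a) + 2*sqrt(1 - 4*a^2)


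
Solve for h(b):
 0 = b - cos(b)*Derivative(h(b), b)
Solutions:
 h(b) = C1 + Integral(b/cos(b), b)


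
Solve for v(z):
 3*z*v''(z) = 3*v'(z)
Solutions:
 v(z) = C1 + C2*z^2


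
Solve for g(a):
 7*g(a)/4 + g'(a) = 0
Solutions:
 g(a) = C1*exp(-7*a/4)


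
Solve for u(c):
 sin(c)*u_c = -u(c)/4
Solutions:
 u(c) = C1*(cos(c) + 1)^(1/8)/(cos(c) - 1)^(1/8)


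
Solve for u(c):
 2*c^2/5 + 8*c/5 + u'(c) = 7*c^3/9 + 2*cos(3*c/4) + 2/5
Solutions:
 u(c) = C1 + 7*c^4/36 - 2*c^3/15 - 4*c^2/5 + 2*c/5 + 8*sin(3*c/4)/3


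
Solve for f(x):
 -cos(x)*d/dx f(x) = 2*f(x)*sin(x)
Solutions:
 f(x) = C1*cos(x)^2


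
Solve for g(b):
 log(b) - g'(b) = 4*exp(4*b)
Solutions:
 g(b) = C1 + b*log(b) - b - exp(4*b)


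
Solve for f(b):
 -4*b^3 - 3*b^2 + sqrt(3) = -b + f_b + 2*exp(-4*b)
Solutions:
 f(b) = C1 - b^4 - b^3 + b^2/2 + sqrt(3)*b + exp(-4*b)/2


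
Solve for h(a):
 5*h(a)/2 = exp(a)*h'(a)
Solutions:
 h(a) = C1*exp(-5*exp(-a)/2)


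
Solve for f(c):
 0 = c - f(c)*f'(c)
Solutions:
 f(c) = -sqrt(C1 + c^2)
 f(c) = sqrt(C1 + c^2)


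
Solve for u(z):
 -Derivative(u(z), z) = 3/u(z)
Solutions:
 u(z) = -sqrt(C1 - 6*z)
 u(z) = sqrt(C1 - 6*z)


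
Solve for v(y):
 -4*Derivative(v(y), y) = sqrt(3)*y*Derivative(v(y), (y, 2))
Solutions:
 v(y) = C1 + C2*y^(1 - 4*sqrt(3)/3)


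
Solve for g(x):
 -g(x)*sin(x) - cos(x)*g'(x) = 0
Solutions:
 g(x) = C1*cos(x)


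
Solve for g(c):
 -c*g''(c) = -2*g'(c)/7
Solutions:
 g(c) = C1 + C2*c^(9/7)


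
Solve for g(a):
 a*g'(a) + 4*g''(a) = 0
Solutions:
 g(a) = C1 + C2*erf(sqrt(2)*a/4)


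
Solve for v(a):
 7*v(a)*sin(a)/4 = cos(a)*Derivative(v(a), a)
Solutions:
 v(a) = C1/cos(a)^(7/4)


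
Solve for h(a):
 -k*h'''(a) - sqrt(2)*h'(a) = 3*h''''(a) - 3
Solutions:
 h(a) = C1 + C2*exp(-a*(2*2^(1/3)*k^2/(2*k^3 + sqrt(-4*k^6 + (2*k^3 + 243*sqrt(2))^2) + 243*sqrt(2))^(1/3) + 2*k + 2^(2/3)*(2*k^3 + sqrt(-4*k^6 + (2*k^3 + 243*sqrt(2))^2) + 243*sqrt(2))^(1/3))/18) + C3*exp(a*(-8*2^(1/3)*k^2/((-1 + sqrt(3)*I)*(2*k^3 + sqrt(-4*k^6 + (2*k^3 + 243*sqrt(2))^2) + 243*sqrt(2))^(1/3)) - 4*k + 2^(2/3)*(2*k^3 + sqrt(-4*k^6 + (2*k^3 + 243*sqrt(2))^2) + 243*sqrt(2))^(1/3) - 2^(2/3)*sqrt(3)*I*(2*k^3 + sqrt(-4*k^6 + (2*k^3 + 243*sqrt(2))^2) + 243*sqrt(2))^(1/3))/36) + C4*exp(a*(8*2^(1/3)*k^2/((1 + sqrt(3)*I)*(2*k^3 + sqrt(-4*k^6 + (2*k^3 + 243*sqrt(2))^2) + 243*sqrt(2))^(1/3)) - 4*k + 2^(2/3)*(2*k^3 + sqrt(-4*k^6 + (2*k^3 + 243*sqrt(2))^2) + 243*sqrt(2))^(1/3) + 2^(2/3)*sqrt(3)*I*(2*k^3 + sqrt(-4*k^6 + (2*k^3 + 243*sqrt(2))^2) + 243*sqrt(2))^(1/3))/36) + 3*sqrt(2)*a/2


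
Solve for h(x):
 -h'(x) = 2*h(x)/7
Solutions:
 h(x) = C1*exp(-2*x/7)


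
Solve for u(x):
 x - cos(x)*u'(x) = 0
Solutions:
 u(x) = C1 + Integral(x/cos(x), x)


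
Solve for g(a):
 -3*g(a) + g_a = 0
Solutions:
 g(a) = C1*exp(3*a)


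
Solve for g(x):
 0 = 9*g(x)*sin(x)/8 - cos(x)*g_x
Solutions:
 g(x) = C1/cos(x)^(9/8)


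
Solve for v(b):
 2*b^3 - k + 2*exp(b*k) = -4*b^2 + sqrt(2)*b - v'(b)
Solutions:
 v(b) = C1 - b^4/2 - 4*b^3/3 + sqrt(2)*b^2/2 + b*k - 2*exp(b*k)/k


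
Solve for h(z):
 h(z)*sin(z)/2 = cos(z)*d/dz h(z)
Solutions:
 h(z) = C1/sqrt(cos(z))


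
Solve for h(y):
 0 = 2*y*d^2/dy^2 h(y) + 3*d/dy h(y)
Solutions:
 h(y) = C1 + C2/sqrt(y)


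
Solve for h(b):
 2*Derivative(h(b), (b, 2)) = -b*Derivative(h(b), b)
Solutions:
 h(b) = C1 + C2*erf(b/2)


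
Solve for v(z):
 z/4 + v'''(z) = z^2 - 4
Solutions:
 v(z) = C1 + C2*z + C3*z^2 + z^5/60 - z^4/96 - 2*z^3/3


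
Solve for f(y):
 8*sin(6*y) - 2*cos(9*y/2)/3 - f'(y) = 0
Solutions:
 f(y) = C1 - 4*sin(9*y/2)/27 - 4*cos(6*y)/3


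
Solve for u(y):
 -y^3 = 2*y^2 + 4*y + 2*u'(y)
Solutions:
 u(y) = C1 - y^4/8 - y^3/3 - y^2


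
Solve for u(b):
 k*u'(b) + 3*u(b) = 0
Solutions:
 u(b) = C1*exp(-3*b/k)


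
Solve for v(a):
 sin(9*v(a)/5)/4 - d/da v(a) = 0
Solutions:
 -a/4 + 5*log(cos(9*v(a)/5) - 1)/18 - 5*log(cos(9*v(a)/5) + 1)/18 = C1


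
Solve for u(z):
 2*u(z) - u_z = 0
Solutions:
 u(z) = C1*exp(2*z)


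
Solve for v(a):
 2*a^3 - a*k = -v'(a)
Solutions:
 v(a) = C1 - a^4/2 + a^2*k/2


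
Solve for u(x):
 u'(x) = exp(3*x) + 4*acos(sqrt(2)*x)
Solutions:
 u(x) = C1 + 4*x*acos(sqrt(2)*x) - 2*sqrt(2)*sqrt(1 - 2*x^2) + exp(3*x)/3


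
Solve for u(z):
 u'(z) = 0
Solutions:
 u(z) = C1


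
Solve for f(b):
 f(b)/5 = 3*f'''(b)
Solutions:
 f(b) = C3*exp(15^(2/3)*b/15) + (C1*sin(3^(1/6)*5^(2/3)*b/10) + C2*cos(3^(1/6)*5^(2/3)*b/10))*exp(-15^(2/3)*b/30)


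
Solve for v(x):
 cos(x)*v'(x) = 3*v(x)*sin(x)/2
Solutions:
 v(x) = C1/cos(x)^(3/2)


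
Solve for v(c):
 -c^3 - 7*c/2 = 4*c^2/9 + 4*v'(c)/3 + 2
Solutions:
 v(c) = C1 - 3*c^4/16 - c^3/9 - 21*c^2/16 - 3*c/2


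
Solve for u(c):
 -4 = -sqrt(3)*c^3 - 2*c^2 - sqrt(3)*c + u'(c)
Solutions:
 u(c) = C1 + sqrt(3)*c^4/4 + 2*c^3/3 + sqrt(3)*c^2/2 - 4*c


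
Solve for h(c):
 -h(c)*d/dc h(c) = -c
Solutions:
 h(c) = -sqrt(C1 + c^2)
 h(c) = sqrt(C1 + c^2)


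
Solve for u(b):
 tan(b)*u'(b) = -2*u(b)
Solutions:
 u(b) = C1/sin(b)^2


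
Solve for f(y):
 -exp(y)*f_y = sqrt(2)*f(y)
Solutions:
 f(y) = C1*exp(sqrt(2)*exp(-y))


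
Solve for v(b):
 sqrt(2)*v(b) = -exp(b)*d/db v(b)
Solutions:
 v(b) = C1*exp(sqrt(2)*exp(-b))


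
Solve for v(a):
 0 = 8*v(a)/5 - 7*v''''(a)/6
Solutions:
 v(a) = C1*exp(-2*3^(1/4)*35^(3/4)*a/35) + C2*exp(2*3^(1/4)*35^(3/4)*a/35) + C3*sin(2*3^(1/4)*35^(3/4)*a/35) + C4*cos(2*3^(1/4)*35^(3/4)*a/35)


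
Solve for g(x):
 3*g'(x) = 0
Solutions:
 g(x) = C1


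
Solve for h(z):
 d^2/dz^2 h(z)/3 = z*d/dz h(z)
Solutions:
 h(z) = C1 + C2*erfi(sqrt(6)*z/2)


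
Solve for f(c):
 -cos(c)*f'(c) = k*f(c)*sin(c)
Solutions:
 f(c) = C1*exp(k*log(cos(c)))


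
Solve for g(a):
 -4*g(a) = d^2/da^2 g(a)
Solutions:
 g(a) = C1*sin(2*a) + C2*cos(2*a)


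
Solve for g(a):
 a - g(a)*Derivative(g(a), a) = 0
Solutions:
 g(a) = -sqrt(C1 + a^2)
 g(a) = sqrt(C1 + a^2)


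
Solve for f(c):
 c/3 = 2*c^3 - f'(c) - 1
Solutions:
 f(c) = C1 + c^4/2 - c^2/6 - c


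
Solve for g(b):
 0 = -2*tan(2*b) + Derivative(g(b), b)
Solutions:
 g(b) = C1 - log(cos(2*b))


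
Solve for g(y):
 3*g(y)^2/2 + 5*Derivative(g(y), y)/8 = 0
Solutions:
 g(y) = 5/(C1 + 12*y)


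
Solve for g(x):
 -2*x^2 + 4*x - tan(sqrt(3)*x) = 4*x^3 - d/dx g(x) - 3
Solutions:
 g(x) = C1 + x^4 + 2*x^3/3 - 2*x^2 - 3*x - sqrt(3)*log(cos(sqrt(3)*x))/3


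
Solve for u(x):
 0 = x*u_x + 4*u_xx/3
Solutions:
 u(x) = C1 + C2*erf(sqrt(6)*x/4)


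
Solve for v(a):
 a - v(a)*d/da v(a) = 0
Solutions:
 v(a) = -sqrt(C1 + a^2)
 v(a) = sqrt(C1 + a^2)


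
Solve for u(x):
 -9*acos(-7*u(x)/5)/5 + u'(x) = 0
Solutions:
 Integral(1/acos(-7*_y/5), (_y, u(x))) = C1 + 9*x/5


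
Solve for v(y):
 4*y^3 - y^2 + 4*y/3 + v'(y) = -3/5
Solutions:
 v(y) = C1 - y^4 + y^3/3 - 2*y^2/3 - 3*y/5


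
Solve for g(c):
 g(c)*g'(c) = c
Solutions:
 g(c) = -sqrt(C1 + c^2)
 g(c) = sqrt(C1 + c^2)


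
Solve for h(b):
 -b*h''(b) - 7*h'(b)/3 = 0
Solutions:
 h(b) = C1 + C2/b^(4/3)


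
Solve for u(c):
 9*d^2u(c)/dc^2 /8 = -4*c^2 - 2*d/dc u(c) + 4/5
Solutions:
 u(c) = C1 + C2*exp(-16*c/9) - 2*c^3/3 + 9*c^2/8 - 277*c/320


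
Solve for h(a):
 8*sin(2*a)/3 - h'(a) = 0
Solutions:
 h(a) = C1 - 4*cos(2*a)/3


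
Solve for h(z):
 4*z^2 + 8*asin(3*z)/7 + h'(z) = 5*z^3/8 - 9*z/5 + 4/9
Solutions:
 h(z) = C1 + 5*z^4/32 - 4*z^3/3 - 9*z^2/10 - 8*z*asin(3*z)/7 + 4*z/9 - 8*sqrt(1 - 9*z^2)/21


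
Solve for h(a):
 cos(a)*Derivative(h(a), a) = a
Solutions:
 h(a) = C1 + Integral(a/cos(a), a)


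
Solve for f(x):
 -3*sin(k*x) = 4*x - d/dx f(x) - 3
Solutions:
 f(x) = C1 + 2*x^2 - 3*x - 3*cos(k*x)/k


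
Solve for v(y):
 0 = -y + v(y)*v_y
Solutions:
 v(y) = -sqrt(C1 + y^2)
 v(y) = sqrt(C1 + y^2)


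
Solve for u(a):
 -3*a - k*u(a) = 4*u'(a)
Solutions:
 u(a) = C1*exp(-a*k/4) - 3*a/k + 12/k^2


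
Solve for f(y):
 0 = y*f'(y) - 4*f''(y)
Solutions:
 f(y) = C1 + C2*erfi(sqrt(2)*y/4)


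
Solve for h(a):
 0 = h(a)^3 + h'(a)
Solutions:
 h(a) = -sqrt(2)*sqrt(-1/(C1 - a))/2
 h(a) = sqrt(2)*sqrt(-1/(C1 - a))/2


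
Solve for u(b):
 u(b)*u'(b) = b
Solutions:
 u(b) = -sqrt(C1 + b^2)
 u(b) = sqrt(C1 + b^2)


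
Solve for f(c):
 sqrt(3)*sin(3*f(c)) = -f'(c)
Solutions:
 f(c) = -acos((-C1 - exp(6*sqrt(3)*c))/(C1 - exp(6*sqrt(3)*c)))/3 + 2*pi/3
 f(c) = acos((-C1 - exp(6*sqrt(3)*c))/(C1 - exp(6*sqrt(3)*c)))/3


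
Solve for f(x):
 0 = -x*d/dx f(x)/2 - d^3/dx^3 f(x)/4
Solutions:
 f(x) = C1 + Integral(C2*airyai(-2^(1/3)*x) + C3*airybi(-2^(1/3)*x), x)


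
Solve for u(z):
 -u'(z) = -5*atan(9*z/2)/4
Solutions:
 u(z) = C1 + 5*z*atan(9*z/2)/4 - 5*log(81*z^2 + 4)/36


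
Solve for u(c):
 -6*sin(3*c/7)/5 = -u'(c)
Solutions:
 u(c) = C1 - 14*cos(3*c/7)/5


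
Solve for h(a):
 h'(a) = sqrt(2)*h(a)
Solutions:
 h(a) = C1*exp(sqrt(2)*a)


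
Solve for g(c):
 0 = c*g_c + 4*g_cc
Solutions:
 g(c) = C1 + C2*erf(sqrt(2)*c/4)


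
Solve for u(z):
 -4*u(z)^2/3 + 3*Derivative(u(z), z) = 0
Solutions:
 u(z) = -9/(C1 + 4*z)


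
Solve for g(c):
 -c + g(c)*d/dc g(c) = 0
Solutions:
 g(c) = -sqrt(C1 + c^2)
 g(c) = sqrt(C1 + c^2)


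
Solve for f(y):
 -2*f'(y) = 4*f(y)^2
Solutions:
 f(y) = 1/(C1 + 2*y)


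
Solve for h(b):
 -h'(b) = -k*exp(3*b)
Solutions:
 h(b) = C1 + k*exp(3*b)/3


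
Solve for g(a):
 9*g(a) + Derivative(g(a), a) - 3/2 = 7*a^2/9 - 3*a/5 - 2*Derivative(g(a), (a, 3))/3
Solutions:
 g(a) = C1*exp(-2^(1/3)*a*(-(27 + sqrt(731))^(1/3) + 2^(1/3)/(27 + sqrt(731))^(1/3))/4)*sin(2^(1/3)*sqrt(3)*a*(2^(1/3)/(27 + sqrt(731))^(1/3) + (27 + sqrt(731))^(1/3))/4) + C2*exp(-2^(1/3)*a*(-(27 + sqrt(731))^(1/3) + 2^(1/3)/(27 + sqrt(731))^(1/3))/4)*cos(2^(1/3)*sqrt(3)*a*(2^(1/3)/(27 + sqrt(731))^(1/3) + (27 + sqrt(731))^(1/3))/4) + C3*exp(2^(1/3)*a*(-(27 + sqrt(731))^(1/3) + 2^(1/3)/(27 + sqrt(731))^(1/3))/2) + 7*a^2/81 - 313*a/3645 + 11561/65610


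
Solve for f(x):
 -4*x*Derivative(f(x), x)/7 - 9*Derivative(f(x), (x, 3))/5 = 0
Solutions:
 f(x) = C1 + Integral(C2*airyai(-2940^(1/3)*x/21) + C3*airybi(-2940^(1/3)*x/21), x)


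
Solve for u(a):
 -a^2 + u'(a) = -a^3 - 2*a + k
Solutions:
 u(a) = C1 - a^4/4 + a^3/3 - a^2 + a*k


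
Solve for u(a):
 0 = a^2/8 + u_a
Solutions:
 u(a) = C1 - a^3/24


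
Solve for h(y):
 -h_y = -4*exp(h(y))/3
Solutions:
 h(y) = log(-1/(C1 + 4*y)) + log(3)


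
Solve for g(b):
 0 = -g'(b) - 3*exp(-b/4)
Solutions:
 g(b) = C1 + 12*exp(-b/4)


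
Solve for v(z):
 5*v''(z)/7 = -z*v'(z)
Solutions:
 v(z) = C1 + C2*erf(sqrt(70)*z/10)


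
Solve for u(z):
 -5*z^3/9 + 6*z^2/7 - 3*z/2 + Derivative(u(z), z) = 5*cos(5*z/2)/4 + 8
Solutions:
 u(z) = C1 + 5*z^4/36 - 2*z^3/7 + 3*z^2/4 + 8*z + sin(5*z/2)/2


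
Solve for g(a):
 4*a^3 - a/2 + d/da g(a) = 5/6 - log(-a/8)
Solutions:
 g(a) = C1 - a^4 + a^2/4 - a*log(-a) + a*(11/6 + 3*log(2))


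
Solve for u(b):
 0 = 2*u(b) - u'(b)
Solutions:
 u(b) = C1*exp(2*b)


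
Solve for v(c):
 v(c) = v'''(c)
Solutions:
 v(c) = C3*exp(c) + (C1*sin(sqrt(3)*c/2) + C2*cos(sqrt(3)*c/2))*exp(-c/2)


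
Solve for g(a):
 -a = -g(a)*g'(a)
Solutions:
 g(a) = -sqrt(C1 + a^2)
 g(a) = sqrt(C1 + a^2)


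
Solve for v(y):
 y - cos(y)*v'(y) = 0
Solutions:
 v(y) = C1 + Integral(y/cos(y), y)


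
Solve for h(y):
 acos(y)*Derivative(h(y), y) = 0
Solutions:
 h(y) = C1


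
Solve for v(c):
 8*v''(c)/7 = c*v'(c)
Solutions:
 v(c) = C1 + C2*erfi(sqrt(7)*c/4)


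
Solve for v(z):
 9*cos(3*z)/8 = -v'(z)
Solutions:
 v(z) = C1 - 3*sin(3*z)/8


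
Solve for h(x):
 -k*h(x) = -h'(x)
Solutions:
 h(x) = C1*exp(k*x)


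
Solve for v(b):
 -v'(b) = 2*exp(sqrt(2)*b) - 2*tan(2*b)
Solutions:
 v(b) = C1 - sqrt(2)*exp(sqrt(2)*b) - log(cos(2*b))


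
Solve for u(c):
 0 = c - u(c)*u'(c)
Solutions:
 u(c) = -sqrt(C1 + c^2)
 u(c) = sqrt(C1 + c^2)


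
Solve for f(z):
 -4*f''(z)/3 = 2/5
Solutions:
 f(z) = C1 + C2*z - 3*z^2/20


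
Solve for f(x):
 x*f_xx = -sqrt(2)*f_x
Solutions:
 f(x) = C1 + C2*x^(1 - sqrt(2))


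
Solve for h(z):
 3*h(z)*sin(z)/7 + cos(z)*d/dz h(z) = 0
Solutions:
 h(z) = C1*cos(z)^(3/7)


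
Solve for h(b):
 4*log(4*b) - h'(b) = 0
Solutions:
 h(b) = C1 + 4*b*log(b) - 4*b + b*log(256)


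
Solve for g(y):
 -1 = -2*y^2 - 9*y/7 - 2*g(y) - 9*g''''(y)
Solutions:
 g(y) = -y^2 - 9*y/14 + (C1*sin(2^(3/4)*sqrt(3)*y/6) + C2*cos(2^(3/4)*sqrt(3)*y/6))*exp(-2^(3/4)*sqrt(3)*y/6) + (C3*sin(2^(3/4)*sqrt(3)*y/6) + C4*cos(2^(3/4)*sqrt(3)*y/6))*exp(2^(3/4)*sqrt(3)*y/6) + 1/2


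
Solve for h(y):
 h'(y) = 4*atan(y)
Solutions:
 h(y) = C1 + 4*y*atan(y) - 2*log(y^2 + 1)


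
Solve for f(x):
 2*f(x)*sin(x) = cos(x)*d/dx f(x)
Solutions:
 f(x) = C1/cos(x)^2


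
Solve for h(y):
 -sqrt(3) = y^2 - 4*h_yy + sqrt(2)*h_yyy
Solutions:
 h(y) = C1 + C2*y + C3*exp(2*sqrt(2)*y) + y^4/48 + sqrt(2)*y^3/48 + y^2*(1 + 4*sqrt(3))/32


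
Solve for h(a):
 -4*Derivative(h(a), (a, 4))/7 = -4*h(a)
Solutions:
 h(a) = C1*exp(-7^(1/4)*a) + C2*exp(7^(1/4)*a) + C3*sin(7^(1/4)*a) + C4*cos(7^(1/4)*a)


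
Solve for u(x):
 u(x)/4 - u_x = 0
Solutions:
 u(x) = C1*exp(x/4)


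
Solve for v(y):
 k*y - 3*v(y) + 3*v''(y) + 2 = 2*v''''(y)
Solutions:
 v(y) = k*y/3 + (C1*sin(2^(3/4)*3^(1/4)*y*sin(atan(sqrt(15)/3)/2)/2) + C2*cos(2^(3/4)*3^(1/4)*y*sin(atan(sqrt(15)/3)/2)/2))*exp(-2^(3/4)*3^(1/4)*y*cos(atan(sqrt(15)/3)/2)/2) + (C3*sin(2^(3/4)*3^(1/4)*y*sin(atan(sqrt(15)/3)/2)/2) + C4*cos(2^(3/4)*3^(1/4)*y*sin(atan(sqrt(15)/3)/2)/2))*exp(2^(3/4)*3^(1/4)*y*cos(atan(sqrt(15)/3)/2)/2) + 2/3


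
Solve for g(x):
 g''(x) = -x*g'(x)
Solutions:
 g(x) = C1 + C2*erf(sqrt(2)*x/2)


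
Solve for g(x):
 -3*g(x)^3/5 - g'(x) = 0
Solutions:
 g(x) = -sqrt(10)*sqrt(-1/(C1 - 3*x))/2
 g(x) = sqrt(10)*sqrt(-1/(C1 - 3*x))/2


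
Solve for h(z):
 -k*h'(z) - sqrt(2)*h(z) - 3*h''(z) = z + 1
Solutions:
 h(z) = C1*exp(z*(-k + sqrt(k^2 - 12*sqrt(2)))/6) + C2*exp(-z*(k + sqrt(k^2 - 12*sqrt(2)))/6) + k/2 - sqrt(2)*z/2 - sqrt(2)/2


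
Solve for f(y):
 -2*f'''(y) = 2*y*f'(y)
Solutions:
 f(y) = C1 + Integral(C2*airyai(-y) + C3*airybi(-y), y)


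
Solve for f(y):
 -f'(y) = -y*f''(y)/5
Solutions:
 f(y) = C1 + C2*y^6


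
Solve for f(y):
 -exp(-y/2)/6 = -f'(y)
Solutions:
 f(y) = C1 - exp(-y/2)/3


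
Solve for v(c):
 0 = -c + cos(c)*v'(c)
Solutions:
 v(c) = C1 + Integral(c/cos(c), c)


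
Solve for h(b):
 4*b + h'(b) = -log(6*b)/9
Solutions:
 h(b) = C1 - 2*b^2 - b*log(b)/9 - b*log(6)/9 + b/9


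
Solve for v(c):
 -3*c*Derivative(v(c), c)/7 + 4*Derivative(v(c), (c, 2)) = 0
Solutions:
 v(c) = C1 + C2*erfi(sqrt(42)*c/28)


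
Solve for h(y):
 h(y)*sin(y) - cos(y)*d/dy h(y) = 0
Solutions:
 h(y) = C1/cos(y)


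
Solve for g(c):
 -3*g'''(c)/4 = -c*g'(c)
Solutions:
 g(c) = C1 + Integral(C2*airyai(6^(2/3)*c/3) + C3*airybi(6^(2/3)*c/3), c)


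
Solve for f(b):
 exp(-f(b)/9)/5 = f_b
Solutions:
 f(b) = 9*log(C1 + b/45)


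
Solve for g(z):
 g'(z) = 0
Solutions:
 g(z) = C1


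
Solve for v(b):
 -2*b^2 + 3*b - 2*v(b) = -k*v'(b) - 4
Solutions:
 v(b) = C1*exp(2*b/k) - b^2 - b*k + 3*b/2 - k^2/2 + 3*k/4 + 2


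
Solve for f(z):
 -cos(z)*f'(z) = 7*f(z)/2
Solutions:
 f(z) = C1*(sin(z) - 1)^(7/4)/(sin(z) + 1)^(7/4)


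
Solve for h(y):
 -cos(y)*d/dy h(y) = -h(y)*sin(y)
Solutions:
 h(y) = C1/cos(y)


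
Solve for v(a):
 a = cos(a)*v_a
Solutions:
 v(a) = C1 + Integral(a/cos(a), a)


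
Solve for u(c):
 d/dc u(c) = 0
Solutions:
 u(c) = C1


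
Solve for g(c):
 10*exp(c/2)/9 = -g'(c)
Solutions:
 g(c) = C1 - 20*exp(c/2)/9


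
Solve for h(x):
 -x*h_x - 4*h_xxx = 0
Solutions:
 h(x) = C1 + Integral(C2*airyai(-2^(1/3)*x/2) + C3*airybi(-2^(1/3)*x/2), x)


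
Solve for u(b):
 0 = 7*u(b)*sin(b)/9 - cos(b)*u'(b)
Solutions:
 u(b) = C1/cos(b)^(7/9)


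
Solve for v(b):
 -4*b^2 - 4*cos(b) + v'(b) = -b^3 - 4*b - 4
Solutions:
 v(b) = C1 - b^4/4 + 4*b^3/3 - 2*b^2 - 4*b + 4*sin(b)


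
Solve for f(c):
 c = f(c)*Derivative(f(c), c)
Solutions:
 f(c) = -sqrt(C1 + c^2)
 f(c) = sqrt(C1 + c^2)


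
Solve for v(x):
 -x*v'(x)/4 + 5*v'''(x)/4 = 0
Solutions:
 v(x) = C1 + Integral(C2*airyai(5^(2/3)*x/5) + C3*airybi(5^(2/3)*x/5), x)


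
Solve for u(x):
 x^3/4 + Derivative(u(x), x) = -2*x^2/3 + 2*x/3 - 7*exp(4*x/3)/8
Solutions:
 u(x) = C1 - x^4/16 - 2*x^3/9 + x^2/3 - 21*exp(4*x/3)/32


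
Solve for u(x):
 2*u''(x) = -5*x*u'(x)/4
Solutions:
 u(x) = C1 + C2*erf(sqrt(5)*x/4)


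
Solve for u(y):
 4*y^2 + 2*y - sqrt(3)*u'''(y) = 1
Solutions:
 u(y) = C1 + C2*y + C3*y^2 + sqrt(3)*y^5/45 + sqrt(3)*y^4/36 - sqrt(3)*y^3/18


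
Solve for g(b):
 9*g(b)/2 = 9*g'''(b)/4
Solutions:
 g(b) = C3*exp(2^(1/3)*b) + (C1*sin(2^(1/3)*sqrt(3)*b/2) + C2*cos(2^(1/3)*sqrt(3)*b/2))*exp(-2^(1/3)*b/2)


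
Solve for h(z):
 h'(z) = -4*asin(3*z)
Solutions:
 h(z) = C1 - 4*z*asin(3*z) - 4*sqrt(1 - 9*z^2)/3


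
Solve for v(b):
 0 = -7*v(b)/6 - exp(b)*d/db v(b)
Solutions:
 v(b) = C1*exp(7*exp(-b)/6)


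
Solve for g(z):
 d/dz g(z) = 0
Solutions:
 g(z) = C1


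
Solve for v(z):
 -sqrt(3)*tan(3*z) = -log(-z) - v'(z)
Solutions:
 v(z) = C1 - z*log(-z) + z - sqrt(3)*log(cos(3*z))/3


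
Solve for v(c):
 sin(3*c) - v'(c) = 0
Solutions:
 v(c) = C1 - cos(3*c)/3


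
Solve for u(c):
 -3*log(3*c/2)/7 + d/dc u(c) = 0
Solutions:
 u(c) = C1 + 3*c*log(c)/7 - 3*c/7 - 3*c*log(2)/7 + 3*c*log(3)/7
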